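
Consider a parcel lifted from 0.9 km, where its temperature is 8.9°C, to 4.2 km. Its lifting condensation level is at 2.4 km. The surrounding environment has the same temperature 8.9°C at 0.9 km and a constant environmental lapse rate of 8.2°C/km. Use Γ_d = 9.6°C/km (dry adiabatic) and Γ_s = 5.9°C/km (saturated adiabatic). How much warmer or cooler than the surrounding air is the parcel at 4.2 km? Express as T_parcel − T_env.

+2.04°C (parcel warmer than environment)

Parcel:
  Dry to 2400 m: -9.6 × 1.5 km = -14.4°C, so T = -5.5°C.
  Saturated to 4200 m: -5.9 × 1.8 km = -10.62°C, so T = -16.12°C.
Environment:
  Environment to 4200 m: -8.2 × 3.3 km = -27.06°C, so T = -18.16°C.
T_parcel − T_env = -16.12 − (-18.16) = +2.04°C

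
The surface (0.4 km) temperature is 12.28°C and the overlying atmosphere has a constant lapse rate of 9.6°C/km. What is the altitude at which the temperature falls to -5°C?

Height above start = (12.28 − (-5)) / 9.6 = 1.8 km
Altitude = 400 m + 1800 m = 2200 m

2.2 km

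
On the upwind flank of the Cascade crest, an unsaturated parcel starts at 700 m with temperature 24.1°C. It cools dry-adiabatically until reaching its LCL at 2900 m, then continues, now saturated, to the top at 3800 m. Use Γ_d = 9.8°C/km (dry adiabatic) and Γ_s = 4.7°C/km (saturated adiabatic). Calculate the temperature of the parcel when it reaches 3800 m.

-1.69°C

700 → 2900 m (dry, 9.8°C/km): ΔT = -9.8 × 2.2 = -21.56°C → T = 2.54°C
2900 → 3800 m (saturated, 4.7°C/km): ΔT = -4.7 × 0.9 = -4.23°C → T = -1.69°C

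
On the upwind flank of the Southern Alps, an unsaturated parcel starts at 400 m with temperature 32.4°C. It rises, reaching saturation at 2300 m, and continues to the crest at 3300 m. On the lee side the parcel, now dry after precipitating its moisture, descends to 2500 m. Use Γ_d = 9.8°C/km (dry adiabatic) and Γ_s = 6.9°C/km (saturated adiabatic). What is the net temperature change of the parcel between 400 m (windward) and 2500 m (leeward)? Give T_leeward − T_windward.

Dry to 2300 m: -9.8 × 1.9 km = -18.62°C, so T = 13.78°C.
Saturated to 3300 m: -6.9 × 1 km = -6.9°C, so T = 6.88°C.
Dry descent to 2500 m: +9.8 × 0.8 km = +7.84°C, so T = 14.72°C.
Net change vs windward start: 14.72 − 32.4 = -17.68°C

-17.68°C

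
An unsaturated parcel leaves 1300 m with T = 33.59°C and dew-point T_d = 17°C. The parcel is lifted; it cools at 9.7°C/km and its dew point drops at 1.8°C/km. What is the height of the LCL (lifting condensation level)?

3400 m

T and T_d converge at 9.7 − 1.8 = 7.9°C per km
Height above start = (33.59 − 17) / 7.9 = 2.1 km
LCL altitude = 1300 m + 2100 m = 3400 m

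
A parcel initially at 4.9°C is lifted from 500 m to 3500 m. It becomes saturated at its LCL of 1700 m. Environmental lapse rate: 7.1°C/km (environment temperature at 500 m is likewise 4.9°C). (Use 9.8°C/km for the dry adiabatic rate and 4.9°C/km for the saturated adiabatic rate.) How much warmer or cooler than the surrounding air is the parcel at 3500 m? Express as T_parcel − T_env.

Parcel:
  500–1700 m, dry: Δz = 1.2 km ⇒ ΔT = -11.76°C; T = -6.86°C
  1700–3500 m, saturated: Δz = 1.8 km ⇒ ΔT = -8.82°C; T = -15.68°C
Environment:
  500–3500 m, environment: Δz = 3 km ⇒ ΔT = -21.3°C; T = -16.4°C
T_parcel − T_env = -15.68 − (-16.4) = +0.72°C

+0.72°C (parcel warmer than environment)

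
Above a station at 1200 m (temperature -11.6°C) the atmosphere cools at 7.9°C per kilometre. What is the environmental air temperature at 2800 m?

-24.24°C

Environmental to 2800 m: -7.9 × 1.6 km = -12.64°C, so T = -24.24°C.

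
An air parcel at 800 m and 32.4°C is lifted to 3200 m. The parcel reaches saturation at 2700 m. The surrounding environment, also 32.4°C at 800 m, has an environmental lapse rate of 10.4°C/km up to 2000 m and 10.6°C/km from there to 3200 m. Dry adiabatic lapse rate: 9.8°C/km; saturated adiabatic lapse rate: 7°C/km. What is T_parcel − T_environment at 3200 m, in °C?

+3.08°C (parcel warmer than environment)

Parcel:
  800–2700 m, dry: Δz = 1.9 km ⇒ ΔT = -18.62°C; T = 13.78°C
  2700–3200 m, saturated: Δz = 0.5 km ⇒ ΔT = -3.5°C; T = 10.28°C
Environment:
  800–2000 m, environment, lower layer: Δz = 1.2 km ⇒ ΔT = -12.48°C; T = 19.92°C
  2000–3200 m, environment, upper layer: Δz = 1.2 km ⇒ ΔT = -12.72°C; T = 7.2°C
T_parcel − T_env = 10.28 − 7.2 = +3.08°C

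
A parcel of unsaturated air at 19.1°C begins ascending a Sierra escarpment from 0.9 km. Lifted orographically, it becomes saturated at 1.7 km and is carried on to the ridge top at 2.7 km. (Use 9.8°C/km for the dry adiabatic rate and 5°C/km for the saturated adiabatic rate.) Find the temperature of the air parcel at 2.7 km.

6.26°C

900 → 1700 m (dry, 9.8°C/km): ΔT = -9.8 × 0.8 = -7.84°C → T = 11.26°C
1700 → 2700 m (saturated, 5°C/km): ΔT = -5 × 1 = -5°C → T = 6.26°C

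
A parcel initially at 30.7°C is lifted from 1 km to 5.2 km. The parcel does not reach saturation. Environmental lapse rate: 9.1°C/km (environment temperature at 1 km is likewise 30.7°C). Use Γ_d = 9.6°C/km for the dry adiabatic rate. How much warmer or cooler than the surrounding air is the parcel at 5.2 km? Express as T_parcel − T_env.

-2.1°C (parcel cooler than environment)

Parcel:
  From 1000 m to 5200 m (dry): cools by 9.6 × 4.2 = 40.32°C, giving -9.62°C.
Environment:
  From 1000 m to 5200 m (environment): cools by 9.1 × 4.2 = 38.22°C, giving -7.52°C.
T_parcel − T_env = -9.62 − (-7.52) = -2.1°C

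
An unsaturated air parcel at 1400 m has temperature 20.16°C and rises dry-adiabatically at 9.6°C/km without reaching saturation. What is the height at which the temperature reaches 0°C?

3500 m

Height above start = (20.16 − 0) / 9.6 = 2.1 km
Altitude = 1400 m + 2100 m = 3500 m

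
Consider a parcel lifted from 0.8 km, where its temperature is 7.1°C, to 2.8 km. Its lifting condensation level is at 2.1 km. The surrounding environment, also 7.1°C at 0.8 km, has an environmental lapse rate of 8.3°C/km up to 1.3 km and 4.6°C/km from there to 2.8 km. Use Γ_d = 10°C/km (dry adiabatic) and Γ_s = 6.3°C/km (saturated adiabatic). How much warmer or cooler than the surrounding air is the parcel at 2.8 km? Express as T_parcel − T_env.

-6.36°C (parcel cooler than environment)

Parcel:
  800–2100 m, dry: Δz = 1.3 km ⇒ ΔT = -13°C; T = -5.9°C
  2100–2800 m, saturated: Δz = 0.7 km ⇒ ΔT = -4.41°C; T = -10.31°C
Environment:
  800–1300 m, environment, lower layer: Δz = 0.5 km ⇒ ΔT = -4.15°C; T = 2.95°C
  1300–2800 m, environment, upper layer: Δz = 1.5 km ⇒ ΔT = -6.9°C; T = -3.95°C
T_parcel − T_env = -10.31 − (-3.95) = -6.36°C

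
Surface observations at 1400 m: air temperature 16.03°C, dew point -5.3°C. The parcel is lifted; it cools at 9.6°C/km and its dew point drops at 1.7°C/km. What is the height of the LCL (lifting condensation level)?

4100 m

T and T_d converge at 9.6 − 1.7 = 7.9°C per km
Height above start = (16.03 − (-5.3)) / 7.9 = 2.7 km
LCL altitude = 1400 m + 2700 m = 4100 m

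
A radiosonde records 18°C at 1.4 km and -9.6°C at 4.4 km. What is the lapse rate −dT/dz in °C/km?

Γ = −ΔT/Δz = (18 − (-9.6)) / (4400 − 1400) m
  = 27.6°C / 3 km = 9.2°C/km

9.2°C/km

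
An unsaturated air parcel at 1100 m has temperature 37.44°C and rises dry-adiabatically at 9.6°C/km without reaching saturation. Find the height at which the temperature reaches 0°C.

5000 m

Height above start = (37.44 − 0) / 9.6 = 3.9 km
Altitude = 1100 m + 3900 m = 5000 m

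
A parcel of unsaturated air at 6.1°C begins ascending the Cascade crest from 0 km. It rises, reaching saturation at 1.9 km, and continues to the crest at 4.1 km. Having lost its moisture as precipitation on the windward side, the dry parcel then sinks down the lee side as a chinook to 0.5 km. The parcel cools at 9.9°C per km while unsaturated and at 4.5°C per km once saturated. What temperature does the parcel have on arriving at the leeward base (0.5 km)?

0 → 1900 m (dry, 9.9°C/km): ΔT = -9.9 × 1.9 = -18.81°C → T = -12.71°C
1900 → 4100 m (saturated, 4.5°C/km): ΔT = -4.5 × 2.2 = -9.9°C → T = -22.61°C
4100 → 500 m (dry descent, 9.9°C/km): ΔT = +9.9 × 3.6 = +35.64°C → T = 13.03°C

13.03°C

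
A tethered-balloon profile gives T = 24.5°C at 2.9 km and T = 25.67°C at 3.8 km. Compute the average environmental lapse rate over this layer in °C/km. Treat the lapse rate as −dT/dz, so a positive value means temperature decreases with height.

Γ = −ΔT/Δz = (24.5 − 25.67) / (3800 − 2900) m
  = -1.17°C / 0.9 km = -1.3°C/km

-1.3°C/km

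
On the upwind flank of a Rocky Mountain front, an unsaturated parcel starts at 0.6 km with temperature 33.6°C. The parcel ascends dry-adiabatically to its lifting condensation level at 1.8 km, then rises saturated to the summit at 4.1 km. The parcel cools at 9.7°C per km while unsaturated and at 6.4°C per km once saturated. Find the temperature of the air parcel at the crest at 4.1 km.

Dry to 1800 m: -9.7 × 1.2 km = -11.64°C, so T = 21.96°C.
Saturated to 4100 m: -6.4 × 2.3 km = -14.72°C, so T = 7.24°C.

7.24°C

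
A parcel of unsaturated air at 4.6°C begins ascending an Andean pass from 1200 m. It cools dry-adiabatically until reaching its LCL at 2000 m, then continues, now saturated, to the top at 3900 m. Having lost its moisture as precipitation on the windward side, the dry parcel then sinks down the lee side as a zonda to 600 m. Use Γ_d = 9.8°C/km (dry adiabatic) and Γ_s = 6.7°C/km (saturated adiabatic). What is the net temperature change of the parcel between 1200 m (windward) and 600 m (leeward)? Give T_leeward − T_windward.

1200–2000 m, dry: Δz = 0.8 km ⇒ ΔT = -7.84°C; T = -3.24°C
2000–3900 m, saturated: Δz = 1.9 km ⇒ ΔT = -12.73°C; T = -15.97°C
3900–600 m, dry descent: Δz = 3.3 km ⇒ ΔT = +32.34°C; T = 16.37°C
Net change vs windward start: 16.37 − 4.6 = +11.77°C

+11.77°C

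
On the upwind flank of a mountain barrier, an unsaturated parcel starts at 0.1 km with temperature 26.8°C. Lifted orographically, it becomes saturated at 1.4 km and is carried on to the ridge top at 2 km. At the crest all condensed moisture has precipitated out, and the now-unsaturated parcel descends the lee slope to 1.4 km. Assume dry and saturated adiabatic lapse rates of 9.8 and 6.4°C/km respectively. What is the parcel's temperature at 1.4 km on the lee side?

16.1°C

Dry to 1400 m: -9.8 × 1.3 km = -12.74°C, so T = 14.06°C.
Saturated to 2000 m: -6.4 × 0.6 km = -3.84°C, so T = 10.22°C.
Dry descent to 1400 m: +9.8 × 0.6 km = +5.88°C, so T = 16.1°C.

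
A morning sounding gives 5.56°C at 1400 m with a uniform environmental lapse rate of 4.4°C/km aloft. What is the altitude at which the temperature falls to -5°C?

3800 m

Height above start = (5.56 − (-5)) / 4.4 = 2.4 km
Altitude = 1400 m + 2400 m = 3800 m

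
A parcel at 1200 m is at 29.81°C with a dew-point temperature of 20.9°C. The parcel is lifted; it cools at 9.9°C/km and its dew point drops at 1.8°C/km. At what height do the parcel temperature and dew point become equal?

T and T_d converge at 9.9 − 1.8 = 8.1°C per km
Height above start = (29.81 − 20.9) / 8.1 = 1.1 km
LCL altitude = 1200 m + 1100 m = 2300 m

2300 m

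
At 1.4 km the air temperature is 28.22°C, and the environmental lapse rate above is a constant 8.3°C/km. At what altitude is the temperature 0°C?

4.8 km

Height above start = (28.22 − 0) / 8.3 = 3.4 km
Altitude = 1400 m + 3400 m = 4800 m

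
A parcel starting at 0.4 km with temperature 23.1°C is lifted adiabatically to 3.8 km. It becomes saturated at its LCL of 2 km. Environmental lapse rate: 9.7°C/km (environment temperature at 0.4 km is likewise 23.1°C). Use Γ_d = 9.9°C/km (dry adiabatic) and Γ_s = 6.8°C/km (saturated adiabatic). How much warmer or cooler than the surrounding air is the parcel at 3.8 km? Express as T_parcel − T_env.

Parcel:
  Dry to 2000 m: -9.9 × 1.6 km = -15.84°C, so T = 7.26°C.
  Saturated to 3800 m: -6.8 × 1.8 km = -12.24°C, so T = -4.98°C.
Environment:
  Environment to 3800 m: -9.7 × 3.4 km = -32.98°C, so T = -9.88°C.
T_parcel − T_env = -4.98 − (-9.88) = +4.9°C

+4.9°C (parcel warmer than environment)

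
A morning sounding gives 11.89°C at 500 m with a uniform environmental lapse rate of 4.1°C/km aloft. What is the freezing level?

3400 m

Height above start = (11.89 − 0) / 4.1 = 2.9 km
Altitude = 500 m + 2900 m = 3400 m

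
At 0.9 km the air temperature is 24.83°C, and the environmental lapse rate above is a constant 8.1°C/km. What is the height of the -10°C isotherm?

Height above start = (24.83 − (-10)) / 8.1 = 4.3 km
Altitude = 900 m + 4300 m = 5200 m

5.2 km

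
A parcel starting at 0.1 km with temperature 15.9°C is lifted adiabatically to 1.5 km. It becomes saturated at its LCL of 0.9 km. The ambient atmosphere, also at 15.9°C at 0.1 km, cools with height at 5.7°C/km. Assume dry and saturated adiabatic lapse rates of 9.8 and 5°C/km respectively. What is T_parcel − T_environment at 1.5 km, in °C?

-2.86°C (parcel cooler than environment)

Parcel:
  100 → 900 m (dry, 9.8°C/km): ΔT = -9.8 × 0.8 = -7.84°C → T = 8.06°C
  900 → 1500 m (saturated, 5°C/km): ΔT = -5 × 0.6 = -3°C → T = 5.06°C
Environment:
  100 → 1500 m (environment, 5.7°C/km): ΔT = -5.7 × 1.4 = -7.98°C → T = 7.92°C
T_parcel − T_env = 5.06 − 7.92 = -2.86°C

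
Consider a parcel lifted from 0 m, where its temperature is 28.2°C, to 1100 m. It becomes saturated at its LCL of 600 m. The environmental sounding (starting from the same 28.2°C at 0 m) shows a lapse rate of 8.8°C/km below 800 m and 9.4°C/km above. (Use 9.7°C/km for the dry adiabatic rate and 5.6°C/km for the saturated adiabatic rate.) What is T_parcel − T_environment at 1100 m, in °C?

+1.24°C (parcel warmer than environment)

Parcel:
  0 → 600 m (dry, 9.7°C/km): ΔT = -9.7 × 0.6 = -5.82°C → T = 22.38°C
  600 → 1100 m (saturated, 5.6°C/km): ΔT = -5.6 × 0.5 = -2.8°C → T = 19.58°C
Environment:
  0 → 800 m (environment, lower layer, 8.8°C/km): ΔT = -8.8 × 0.8 = -7.04°C → T = 21.16°C
  800 → 1100 m (environment, upper layer, 9.4°C/km): ΔT = -9.4 × 0.3 = -2.82°C → T = 18.34°C
T_parcel − T_env = 19.58 − 18.34 = +1.24°C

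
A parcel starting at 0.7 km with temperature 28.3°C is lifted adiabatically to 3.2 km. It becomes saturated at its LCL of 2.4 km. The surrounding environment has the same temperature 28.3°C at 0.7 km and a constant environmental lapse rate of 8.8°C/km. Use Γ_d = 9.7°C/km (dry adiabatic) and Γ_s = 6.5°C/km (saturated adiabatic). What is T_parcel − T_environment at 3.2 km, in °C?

Parcel:
  700 → 2400 m (dry, 9.7°C/km): ΔT = -9.7 × 1.7 = -16.49°C → T = 11.81°C
  2400 → 3200 m (saturated, 6.5°C/km): ΔT = -6.5 × 0.8 = -5.2°C → T = 6.61°C
Environment:
  700 → 3200 m (environment, 8.8°C/km): ΔT = -8.8 × 2.5 = -22°C → T = 6.3°C
T_parcel − T_env = 6.61 − 6.3 = +0.31°C

+0.31°C (parcel warmer than environment)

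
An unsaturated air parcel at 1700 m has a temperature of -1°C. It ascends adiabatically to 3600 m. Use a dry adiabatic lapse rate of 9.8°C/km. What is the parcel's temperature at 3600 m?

Dry adiabatic to 3600 m: -9.8 × 1.9 km = -18.62°C, so T = -19.62°C.

-19.62°C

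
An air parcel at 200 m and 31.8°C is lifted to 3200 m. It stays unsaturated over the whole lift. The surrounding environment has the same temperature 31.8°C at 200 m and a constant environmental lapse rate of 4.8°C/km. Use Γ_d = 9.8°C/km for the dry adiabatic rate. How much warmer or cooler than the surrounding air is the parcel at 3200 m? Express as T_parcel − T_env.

-15°C (parcel cooler than environment)

Parcel:
  200 → 3200 m (dry, 9.8°C/km): ΔT = -9.8 × 3 = -29.4°C → T = 2.4°C
Environment:
  200 → 3200 m (environment, 4.8°C/km): ΔT = -4.8 × 3 = -14.4°C → T = 17.4°C
T_parcel − T_env = 2.4 − 17.4 = -15°C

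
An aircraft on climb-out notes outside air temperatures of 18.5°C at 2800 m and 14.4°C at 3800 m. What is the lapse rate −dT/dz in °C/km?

Γ = −ΔT/Δz = (18.5 − 14.4) / (3800 − 2800) m
  = 4.1°C / 1 km = 4.1°C/km

4.1°C/km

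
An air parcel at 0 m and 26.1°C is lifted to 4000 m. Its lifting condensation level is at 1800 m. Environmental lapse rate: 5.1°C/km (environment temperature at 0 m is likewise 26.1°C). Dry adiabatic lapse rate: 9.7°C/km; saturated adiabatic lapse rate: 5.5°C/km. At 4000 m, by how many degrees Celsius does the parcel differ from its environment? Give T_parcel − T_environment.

-9.16°C (parcel cooler than environment)

Parcel:
  0 → 1800 m (dry, 9.7°C/km): ΔT = -9.7 × 1.8 = -17.46°C → T = 8.64°C
  1800 → 4000 m (saturated, 5.5°C/km): ΔT = -5.5 × 2.2 = -12.1°C → T = -3.46°C
Environment:
  0 → 4000 m (environment, 5.1°C/km): ΔT = -5.1 × 4 = -20.4°C → T = 5.7°C
T_parcel − T_env = -3.46 − 5.7 = -9.16°C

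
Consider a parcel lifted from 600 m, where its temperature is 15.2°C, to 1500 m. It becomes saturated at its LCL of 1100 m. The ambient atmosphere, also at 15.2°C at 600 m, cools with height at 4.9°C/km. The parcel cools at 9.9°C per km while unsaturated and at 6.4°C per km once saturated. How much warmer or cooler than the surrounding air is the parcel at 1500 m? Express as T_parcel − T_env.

-3.1°C (parcel cooler than environment)

Parcel:
  600–1100 m, dry: Δz = 0.5 km ⇒ ΔT = -4.95°C; T = 10.25°C
  1100–1500 m, saturated: Δz = 0.4 km ⇒ ΔT = -2.56°C; T = 7.69°C
Environment:
  600–1500 m, environment: Δz = 0.9 km ⇒ ΔT = -4.41°C; T = 10.79°C
T_parcel − T_env = 7.69 − 10.79 = -3.1°C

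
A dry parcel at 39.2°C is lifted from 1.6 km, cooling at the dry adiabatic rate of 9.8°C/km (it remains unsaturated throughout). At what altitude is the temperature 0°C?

Height above start = (39.2 − 0) / 9.8 = 4 km
Altitude = 1600 m + 4000 m = 5600 m

5.6 km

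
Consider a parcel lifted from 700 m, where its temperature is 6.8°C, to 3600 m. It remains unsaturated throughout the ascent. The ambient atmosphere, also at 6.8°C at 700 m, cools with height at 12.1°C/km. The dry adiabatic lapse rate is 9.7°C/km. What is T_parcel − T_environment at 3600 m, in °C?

+6.96°C (parcel warmer than environment)

Parcel:
  Dry to 3600 m: -9.7 × 2.9 km = -28.13°C, so T = -21.33°C.
Environment:
  Environment to 3600 m: -12.1 × 2.9 km = -35.09°C, so T = -28.29°C.
T_parcel − T_env = -21.33 − (-28.29) = +6.96°C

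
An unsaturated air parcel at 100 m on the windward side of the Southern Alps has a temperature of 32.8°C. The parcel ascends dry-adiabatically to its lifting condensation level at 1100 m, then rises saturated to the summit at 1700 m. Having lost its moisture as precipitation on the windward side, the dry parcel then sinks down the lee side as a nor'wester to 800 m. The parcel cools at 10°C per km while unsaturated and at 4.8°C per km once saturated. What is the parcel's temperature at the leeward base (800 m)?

Dry to 1100 m: -10 × 1 km = -10°C, so T = 22.8°C.
Saturated to 1700 m: -4.8 × 0.6 km = -2.88°C, so T = 19.92°C.
Dry descent to 800 m: +10 × 0.9 km = +9°C, so T = 28.92°C.

28.92°C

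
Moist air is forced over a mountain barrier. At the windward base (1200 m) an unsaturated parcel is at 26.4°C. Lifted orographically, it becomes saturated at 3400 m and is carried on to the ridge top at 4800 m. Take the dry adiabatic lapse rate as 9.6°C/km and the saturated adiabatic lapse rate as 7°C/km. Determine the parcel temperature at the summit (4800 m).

-4.52°C

1200–3400 m, dry: Δz = 2.2 km ⇒ ΔT = -21.12°C; T = 5.28°C
3400–4800 m, saturated: Δz = 1.4 km ⇒ ΔT = -9.8°C; T = -4.52°C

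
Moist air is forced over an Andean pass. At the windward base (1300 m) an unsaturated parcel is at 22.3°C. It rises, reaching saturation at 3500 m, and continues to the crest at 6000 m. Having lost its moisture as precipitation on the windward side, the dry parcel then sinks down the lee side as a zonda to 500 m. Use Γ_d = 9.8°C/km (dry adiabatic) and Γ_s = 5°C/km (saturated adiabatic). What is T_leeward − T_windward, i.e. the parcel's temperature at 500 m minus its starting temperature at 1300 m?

+19.84°C

Dry to 3500 m: -9.8 × 2.2 km = -21.56°C, so T = 0.74°C.
Saturated to 6000 m: -5 × 2.5 km = -12.5°C, so T = -11.76°C.
Dry descent to 500 m: +9.8 × 5.5 km = +53.9°C, so T = 42.14°C.
Net change vs windward start: 42.14 − 22.3 = +19.84°C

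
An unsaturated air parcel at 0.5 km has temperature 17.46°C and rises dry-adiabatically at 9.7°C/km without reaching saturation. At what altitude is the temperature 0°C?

Height above start = (17.46 − 0) / 9.7 = 1.8 km
Altitude = 500 m + 1800 m = 2300 m

2.3 km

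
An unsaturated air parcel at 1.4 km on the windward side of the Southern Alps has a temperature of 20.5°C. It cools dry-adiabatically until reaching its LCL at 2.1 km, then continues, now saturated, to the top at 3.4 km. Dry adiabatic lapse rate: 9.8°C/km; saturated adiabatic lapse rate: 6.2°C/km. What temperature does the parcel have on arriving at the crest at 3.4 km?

5.58°C

1400–2100 m, dry: Δz = 0.7 km ⇒ ΔT = -6.86°C; T = 13.64°C
2100–3400 m, saturated: Δz = 1.3 km ⇒ ΔT = -8.06°C; T = 5.58°C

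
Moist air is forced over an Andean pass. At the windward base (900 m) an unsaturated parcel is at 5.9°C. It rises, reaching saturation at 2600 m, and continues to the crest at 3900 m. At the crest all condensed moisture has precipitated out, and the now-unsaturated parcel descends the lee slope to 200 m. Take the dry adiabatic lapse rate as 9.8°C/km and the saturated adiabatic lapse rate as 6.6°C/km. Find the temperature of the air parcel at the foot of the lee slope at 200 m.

Dry to 2600 m: -9.8 × 1.7 km = -16.66°C, so T = -10.76°C.
Saturated to 3900 m: -6.6 × 1.3 km = -8.58°C, so T = -19.34°C.
Dry descent to 200 m: +9.8 × 3.7 km = +36.26°C, so T = 16.92°C.

16.92°C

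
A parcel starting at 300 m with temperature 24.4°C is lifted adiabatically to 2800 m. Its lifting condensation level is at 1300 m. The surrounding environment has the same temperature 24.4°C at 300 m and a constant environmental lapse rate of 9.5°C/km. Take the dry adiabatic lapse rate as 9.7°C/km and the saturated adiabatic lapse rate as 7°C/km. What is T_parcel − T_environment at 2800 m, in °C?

+3.55°C (parcel warmer than environment)

Parcel:
  Dry to 1300 m: -9.7 × 1 km = -9.7°C, so T = 14.7°C.
  Saturated to 2800 m: -7 × 1.5 km = -10.5°C, so T = 4.2°C.
Environment:
  Environment to 2800 m: -9.5 × 2.5 km = -23.75°C, so T = 0.65°C.
T_parcel − T_env = 4.2 − 0.65 = +3.55°C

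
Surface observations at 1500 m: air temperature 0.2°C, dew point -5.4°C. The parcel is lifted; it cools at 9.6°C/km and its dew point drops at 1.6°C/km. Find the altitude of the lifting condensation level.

T and T_d converge at 9.6 − 1.6 = 8°C per km
Height above start = (0.2 − (-5.4)) / 8 = 0.7 km
LCL altitude = 1500 m + 700 m = 2200 m

2200 m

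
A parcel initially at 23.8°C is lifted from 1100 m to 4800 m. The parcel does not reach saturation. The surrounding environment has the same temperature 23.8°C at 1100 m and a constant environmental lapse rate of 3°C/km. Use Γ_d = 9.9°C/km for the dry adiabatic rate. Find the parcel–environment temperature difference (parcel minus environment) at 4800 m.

-25.53°C (parcel cooler than environment)

Parcel:
  Dry to 4800 m: -9.9 × 3.7 km = -36.63°C, so T = -12.83°C.
Environment:
  Environment to 4800 m: -3 × 3.7 km = -11.1°C, so T = 12.7°C.
T_parcel − T_env = -12.83 − 12.7 = -25.53°C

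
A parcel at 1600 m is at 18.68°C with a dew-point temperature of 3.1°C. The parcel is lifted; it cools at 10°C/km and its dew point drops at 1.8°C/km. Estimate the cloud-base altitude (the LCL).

T and T_d converge at 10 − 1.8 = 8.2°C per km
Height above start = (18.68 − 3.1) / 8.2 = 1.9 km
LCL altitude = 1600 m + 1900 m = 3500 m

3500 m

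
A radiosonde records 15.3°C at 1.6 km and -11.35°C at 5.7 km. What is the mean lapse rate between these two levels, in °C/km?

6.5°C/km

Γ = −ΔT/Δz = (15.3 − (-11.35)) / (5700 − 1600) m
  = 26.65°C / 4.1 km = 6.5°C/km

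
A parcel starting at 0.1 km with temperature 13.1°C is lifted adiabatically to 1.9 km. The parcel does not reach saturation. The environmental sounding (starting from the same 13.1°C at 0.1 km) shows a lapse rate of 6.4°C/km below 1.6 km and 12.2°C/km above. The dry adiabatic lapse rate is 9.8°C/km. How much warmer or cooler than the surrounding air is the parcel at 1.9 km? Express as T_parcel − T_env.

-4.38°C (parcel cooler than environment)

Parcel:
  Dry to 1900 m: -9.8 × 1.8 km = -17.64°C, so T = -4.54°C.
Environment:
  Environment, lower layer to 1600 m: -6.4 × 1.5 km = -9.6°C, so T = 3.5°C.
  Environment, upper layer to 1900 m: -12.2 × 0.3 km = -3.66°C, so T = -0.16°C.
T_parcel − T_env = -4.54 − (-0.16) = -4.38°C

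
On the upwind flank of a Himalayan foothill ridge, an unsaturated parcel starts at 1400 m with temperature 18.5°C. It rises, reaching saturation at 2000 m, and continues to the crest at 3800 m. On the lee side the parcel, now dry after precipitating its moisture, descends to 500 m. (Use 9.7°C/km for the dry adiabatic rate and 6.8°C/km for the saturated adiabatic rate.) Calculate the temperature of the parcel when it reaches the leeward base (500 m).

Dry to 2000 m: -9.7 × 0.6 km = -5.82°C, so T = 12.68°C.
Saturated to 3800 m: -6.8 × 1.8 km = -12.24°C, so T = 0.44°C.
Dry descent to 500 m: +9.7 × 3.3 km = +32.01°C, so T = 32.45°C.

32.45°C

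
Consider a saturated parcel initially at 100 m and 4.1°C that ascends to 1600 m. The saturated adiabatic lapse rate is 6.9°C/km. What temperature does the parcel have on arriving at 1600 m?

100–1600 m, saturated adiabatic: Δz = 1.5 km ⇒ ΔT = -10.35°C; T = -6.25°C

-6.25°C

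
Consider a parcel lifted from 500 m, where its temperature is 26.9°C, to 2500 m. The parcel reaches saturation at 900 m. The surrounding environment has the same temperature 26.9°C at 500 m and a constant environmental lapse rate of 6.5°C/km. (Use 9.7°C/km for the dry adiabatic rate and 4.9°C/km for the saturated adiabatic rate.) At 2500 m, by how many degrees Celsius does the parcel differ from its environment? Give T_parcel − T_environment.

+1.28°C (parcel warmer than environment)

Parcel:
  500–900 m, dry: Δz = 0.4 km ⇒ ΔT = -3.88°C; T = 23.02°C
  900–2500 m, saturated: Δz = 1.6 km ⇒ ΔT = -7.84°C; T = 15.18°C
Environment:
  500–2500 m, environment: Δz = 2 km ⇒ ΔT = -13°C; T = 13.9°C
T_parcel − T_env = 15.18 − 13.9 = +1.28°C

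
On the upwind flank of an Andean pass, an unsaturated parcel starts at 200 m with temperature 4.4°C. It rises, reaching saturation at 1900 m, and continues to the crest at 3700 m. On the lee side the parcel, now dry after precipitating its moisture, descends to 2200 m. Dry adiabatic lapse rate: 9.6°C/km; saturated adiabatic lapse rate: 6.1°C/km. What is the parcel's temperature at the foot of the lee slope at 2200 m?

-8.5°C

Dry to 1900 m: -9.6 × 1.7 km = -16.32°C, so T = -11.92°C.
Saturated to 3700 m: -6.1 × 1.8 km = -10.98°C, so T = -22.9°C.
Dry descent to 2200 m: +9.6 × 1.5 km = +14.4°C, so T = -8.5°C.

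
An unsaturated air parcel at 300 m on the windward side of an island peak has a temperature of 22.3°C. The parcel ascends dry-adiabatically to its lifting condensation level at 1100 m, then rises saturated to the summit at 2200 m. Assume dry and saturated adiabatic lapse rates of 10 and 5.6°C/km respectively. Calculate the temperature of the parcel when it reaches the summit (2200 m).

From 300 m to 1100 m (dry): cools by 10 × 0.8 = 8°C, giving 14.3°C.
From 1100 m to 2200 m (saturated): cools by 5.6 × 1.1 = 6.16°C, giving 8.14°C.

8.14°C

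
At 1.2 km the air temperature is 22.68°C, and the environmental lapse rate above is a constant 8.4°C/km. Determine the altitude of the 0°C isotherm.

Height above start = (22.68 − 0) / 8.4 = 2.7 km
Altitude = 1200 m + 2700 m = 3900 m

3.9 km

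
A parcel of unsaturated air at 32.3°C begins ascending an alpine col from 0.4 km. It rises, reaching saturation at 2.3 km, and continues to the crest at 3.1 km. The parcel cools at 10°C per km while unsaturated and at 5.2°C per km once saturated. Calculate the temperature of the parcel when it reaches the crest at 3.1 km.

9.14°C

Dry to 2300 m: -10 × 1.9 km = -19°C, so T = 13.3°C.
Saturated to 3100 m: -5.2 × 0.8 km = -4.16°C, so T = 9.14°C.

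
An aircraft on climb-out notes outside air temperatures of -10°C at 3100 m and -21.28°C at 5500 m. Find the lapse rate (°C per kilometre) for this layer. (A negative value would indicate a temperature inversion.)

4.7°C/km

Γ = −ΔT/Δz = (-10 − (-21.28)) / (5500 − 3100) m
  = 11.28°C / 2.4 km = 4.7°C/km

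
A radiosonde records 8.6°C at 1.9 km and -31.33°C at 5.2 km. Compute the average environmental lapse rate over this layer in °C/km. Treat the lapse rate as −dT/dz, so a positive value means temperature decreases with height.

Γ = −ΔT/Δz = (8.6 − (-31.33)) / (5200 − 1900) m
  = 39.93°C / 3.3 km = 12.1°C/km

12.1°C/km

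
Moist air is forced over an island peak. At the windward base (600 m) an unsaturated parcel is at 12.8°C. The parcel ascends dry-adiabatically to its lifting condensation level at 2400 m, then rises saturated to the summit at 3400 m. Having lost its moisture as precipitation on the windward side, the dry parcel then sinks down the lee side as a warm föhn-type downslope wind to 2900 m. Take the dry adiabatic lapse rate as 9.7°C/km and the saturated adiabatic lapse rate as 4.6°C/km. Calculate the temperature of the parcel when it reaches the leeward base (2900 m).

-4.41°C

600 → 2400 m (dry, 9.7°C/km): ΔT = -9.7 × 1.8 = -17.46°C → T = -4.66°C
2400 → 3400 m (saturated, 4.6°C/km): ΔT = -4.6 × 1 = -4.6°C → T = -9.26°C
3400 → 2900 m (dry descent, 9.7°C/km): ΔT = +9.7 × 0.5 = +4.85°C → T = -4.41°C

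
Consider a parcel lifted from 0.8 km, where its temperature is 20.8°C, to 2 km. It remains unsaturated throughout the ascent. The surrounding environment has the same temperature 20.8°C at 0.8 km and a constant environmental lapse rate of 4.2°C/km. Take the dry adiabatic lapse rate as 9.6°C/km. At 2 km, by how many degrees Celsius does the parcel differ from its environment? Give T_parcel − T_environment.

Parcel:
  From 800 m to 2000 m (dry): cools by 9.6 × 1.2 = 11.52°C, giving 9.28°C.
Environment:
  From 800 m to 2000 m (environment): cools by 4.2 × 1.2 = 5.04°C, giving 15.76°C.
T_parcel − T_env = 9.28 − 15.76 = -6.48°C

-6.48°C (parcel cooler than environment)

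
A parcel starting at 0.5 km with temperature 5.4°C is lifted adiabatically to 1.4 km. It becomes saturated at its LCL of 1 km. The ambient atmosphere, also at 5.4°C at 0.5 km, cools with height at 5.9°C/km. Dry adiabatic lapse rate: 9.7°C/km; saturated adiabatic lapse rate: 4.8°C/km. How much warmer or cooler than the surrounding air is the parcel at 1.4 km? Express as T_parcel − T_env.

Parcel:
  500 → 1000 m (dry, 9.7°C/km): ΔT = -9.7 × 0.5 = -4.85°C → T = 0.55°C
  1000 → 1400 m (saturated, 4.8°C/km): ΔT = -4.8 × 0.4 = -1.92°C → T = -1.37°C
Environment:
  500 → 1400 m (environment, 5.9°C/km): ΔT = -5.9 × 0.9 = -5.31°C → T = 0.09°C
T_parcel − T_env = -1.37 − 0.09 = -1.46°C

-1.46°C (parcel cooler than environment)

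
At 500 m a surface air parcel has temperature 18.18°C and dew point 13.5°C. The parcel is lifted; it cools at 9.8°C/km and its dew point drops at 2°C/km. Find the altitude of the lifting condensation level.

T and T_d converge at 9.8 − 2 = 7.8°C per km
Height above start = (18.18 − 13.5) / 7.8 = 0.6 km
LCL altitude = 500 m + 600 m = 1100 m

1100 m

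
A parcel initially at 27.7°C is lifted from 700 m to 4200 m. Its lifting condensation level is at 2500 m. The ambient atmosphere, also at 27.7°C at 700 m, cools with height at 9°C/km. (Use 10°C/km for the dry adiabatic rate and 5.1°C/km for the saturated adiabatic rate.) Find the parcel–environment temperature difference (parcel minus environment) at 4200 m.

+4.83°C (parcel warmer than environment)

Parcel:
  From 700 m to 2500 m (dry): cools by 10 × 1.8 = 18°C, giving 9.7°C.
  From 2500 m to 4200 m (saturated): cools by 5.1 × 1.7 = 8.67°C, giving 1.03°C.
Environment:
  From 700 m to 4200 m (environment): cools by 9 × 3.5 = 31.5°C, giving -3.8°C.
T_parcel − T_env = 1.03 − (-3.8) = +4.83°C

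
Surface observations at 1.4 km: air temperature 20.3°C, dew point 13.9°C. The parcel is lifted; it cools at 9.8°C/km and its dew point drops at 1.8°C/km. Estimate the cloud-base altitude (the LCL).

2.2 km

T and T_d converge at 9.8 − 1.8 = 8°C per km
Height above start = (20.3 − 13.9) / 8 = 0.8 km
LCL altitude = 1400 m + 800 m = 2200 m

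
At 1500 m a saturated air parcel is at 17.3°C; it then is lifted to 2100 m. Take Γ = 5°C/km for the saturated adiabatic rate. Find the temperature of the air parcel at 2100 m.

14.3°C

1500 → 2100 m (saturated adiabatic, 5°C/km): ΔT = -5 × 0.6 = -3°C → T = 14.3°C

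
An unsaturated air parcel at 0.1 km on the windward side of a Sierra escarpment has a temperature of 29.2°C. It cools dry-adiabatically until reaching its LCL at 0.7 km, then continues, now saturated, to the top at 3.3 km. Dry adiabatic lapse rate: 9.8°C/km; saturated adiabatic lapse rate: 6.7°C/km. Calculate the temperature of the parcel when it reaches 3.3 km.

5.9°C

From 100 m to 700 m (dry): cools by 9.8 × 0.6 = 5.88°C, giving 23.32°C.
From 700 m to 3300 m (saturated): cools by 6.7 × 2.6 = 17.42°C, giving 5.9°C.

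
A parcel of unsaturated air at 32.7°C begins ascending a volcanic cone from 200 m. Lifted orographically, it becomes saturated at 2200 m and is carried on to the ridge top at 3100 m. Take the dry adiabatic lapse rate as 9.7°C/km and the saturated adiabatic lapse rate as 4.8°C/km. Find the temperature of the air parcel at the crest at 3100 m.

8.98°C

200 → 2200 m (dry, 9.7°C/km): ΔT = -9.7 × 2 = -19.4°C → T = 13.3°C
2200 → 3100 m (saturated, 4.8°C/km): ΔT = -4.8 × 0.9 = -4.32°C → T = 8.98°C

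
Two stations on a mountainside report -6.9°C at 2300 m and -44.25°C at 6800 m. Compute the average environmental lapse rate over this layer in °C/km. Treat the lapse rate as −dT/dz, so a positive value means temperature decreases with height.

8.3°C/km

Γ = −ΔT/Δz = (-6.9 − (-44.25)) / (6800 − 2300) m
  = 37.35°C / 4.5 km = 8.3°C/km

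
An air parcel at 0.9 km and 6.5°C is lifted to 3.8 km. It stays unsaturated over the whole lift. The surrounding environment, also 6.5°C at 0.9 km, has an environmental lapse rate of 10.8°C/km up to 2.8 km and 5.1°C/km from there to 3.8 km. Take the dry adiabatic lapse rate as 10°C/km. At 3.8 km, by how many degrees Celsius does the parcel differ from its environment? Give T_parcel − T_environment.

-3.38°C (parcel cooler than environment)

Parcel:
  900–3800 m, dry: Δz = 2.9 km ⇒ ΔT = -29°C; T = -22.5°C
Environment:
  900–2800 m, environment, lower layer: Δz = 1.9 km ⇒ ΔT = -20.52°C; T = -14.02°C
  2800–3800 m, environment, upper layer: Δz = 1 km ⇒ ΔT = -5.1°C; T = -19.12°C
T_parcel − T_env = -22.5 − (-19.12) = -3.38°C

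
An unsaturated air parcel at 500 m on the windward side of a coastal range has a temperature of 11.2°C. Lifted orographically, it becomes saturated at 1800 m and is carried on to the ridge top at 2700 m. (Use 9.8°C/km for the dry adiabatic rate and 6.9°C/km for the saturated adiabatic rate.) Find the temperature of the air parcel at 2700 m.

500–1800 m, dry: Δz = 1.3 km ⇒ ΔT = -12.74°C; T = -1.54°C
1800–2700 m, saturated: Δz = 0.9 km ⇒ ΔT = -6.21°C; T = -7.75°C

-7.75°C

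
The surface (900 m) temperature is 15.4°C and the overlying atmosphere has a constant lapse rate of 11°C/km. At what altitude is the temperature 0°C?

2300 m

Height above start = (15.4 − 0) / 11 = 1.4 km
Altitude = 900 m + 1400 m = 2300 m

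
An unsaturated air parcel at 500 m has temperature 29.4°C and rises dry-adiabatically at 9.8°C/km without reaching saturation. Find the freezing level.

3500 m

Height above start = (29.4 − 0) / 9.8 = 3 km
Altitude = 500 m + 3000 m = 3500 m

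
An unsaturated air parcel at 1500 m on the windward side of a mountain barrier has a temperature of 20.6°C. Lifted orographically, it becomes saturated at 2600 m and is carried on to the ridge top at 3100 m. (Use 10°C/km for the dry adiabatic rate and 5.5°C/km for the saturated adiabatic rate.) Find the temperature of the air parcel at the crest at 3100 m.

From 1500 m to 2600 m (dry): cools by 10 × 1.1 = 11°C, giving 9.6°C.
From 2600 m to 3100 m (saturated): cools by 5.5 × 0.5 = 2.75°C, giving 6.85°C.

6.85°C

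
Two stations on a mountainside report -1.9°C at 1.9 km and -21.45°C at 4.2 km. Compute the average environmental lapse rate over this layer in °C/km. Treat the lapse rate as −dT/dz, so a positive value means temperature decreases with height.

8.5°C/km

Γ = −ΔT/Δz = (-1.9 − (-21.45)) / (4200 − 1900) m
  = 19.55°C / 2.3 km = 8.5°C/km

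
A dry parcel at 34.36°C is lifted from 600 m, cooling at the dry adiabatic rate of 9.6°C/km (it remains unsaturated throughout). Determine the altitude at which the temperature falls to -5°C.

4700 m

Height above start = (34.36 − (-5)) / 9.6 = 4.1 km
Altitude = 600 m + 4100 m = 4700 m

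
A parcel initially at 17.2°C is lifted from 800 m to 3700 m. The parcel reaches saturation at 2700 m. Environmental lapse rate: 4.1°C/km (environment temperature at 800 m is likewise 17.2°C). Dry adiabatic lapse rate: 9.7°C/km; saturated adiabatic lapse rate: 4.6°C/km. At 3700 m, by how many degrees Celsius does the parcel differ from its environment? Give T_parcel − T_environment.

-11.14°C (parcel cooler than environment)

Parcel:
  Dry to 2700 m: -9.7 × 1.9 km = -18.43°C, so T = -1.23°C.
  Saturated to 3700 m: -4.6 × 1 km = -4.6°C, so T = -5.83°C.
Environment:
  Environment to 3700 m: -4.1 × 2.9 km = -11.89°C, so T = 5.31°C.
T_parcel − T_env = -5.83 − 5.31 = -11.14°C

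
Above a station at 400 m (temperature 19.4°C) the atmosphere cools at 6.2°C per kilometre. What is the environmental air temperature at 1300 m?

13.82°C

400–1300 m, environmental: Δz = 0.9 km ⇒ ΔT = -5.58°C; T = 13.82°C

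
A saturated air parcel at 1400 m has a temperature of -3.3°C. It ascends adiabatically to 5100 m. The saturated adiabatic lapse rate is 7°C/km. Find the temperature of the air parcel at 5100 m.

Saturated adiabatic to 5100 m: -7 × 3.7 km = -25.9°C, so T = -29.2°C.

-29.2°C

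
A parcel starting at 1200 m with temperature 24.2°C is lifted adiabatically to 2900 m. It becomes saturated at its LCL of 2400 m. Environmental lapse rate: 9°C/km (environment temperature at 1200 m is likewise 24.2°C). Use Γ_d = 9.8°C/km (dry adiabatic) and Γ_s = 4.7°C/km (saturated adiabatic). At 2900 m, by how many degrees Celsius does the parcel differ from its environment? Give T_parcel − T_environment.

Parcel:
  1200 → 2400 m (dry, 9.8°C/km): ΔT = -9.8 × 1.2 = -11.76°C → T = 12.44°C
  2400 → 2900 m (saturated, 4.7°C/km): ΔT = -4.7 × 0.5 = -2.35°C → T = 10.09°C
Environment:
  1200 → 2900 m (environment, 9°C/km): ΔT = -9 × 1.7 = -15.3°C → T = 8.9°C
T_parcel − T_env = 10.09 − 8.9 = +1.19°C

+1.19°C (parcel warmer than environment)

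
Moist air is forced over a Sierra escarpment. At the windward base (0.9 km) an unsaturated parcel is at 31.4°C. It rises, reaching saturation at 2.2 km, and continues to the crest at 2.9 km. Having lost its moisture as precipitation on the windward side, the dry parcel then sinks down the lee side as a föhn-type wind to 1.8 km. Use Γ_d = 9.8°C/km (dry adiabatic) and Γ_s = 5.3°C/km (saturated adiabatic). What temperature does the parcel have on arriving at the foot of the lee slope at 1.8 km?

25.73°C

900 → 2200 m (dry, 9.8°C/km): ΔT = -9.8 × 1.3 = -12.74°C → T = 18.66°C
2200 → 2900 m (saturated, 5.3°C/km): ΔT = -5.3 × 0.7 = -3.71°C → T = 14.95°C
2900 → 1800 m (dry descent, 9.8°C/km): ΔT = +9.8 × 1.1 = +10.78°C → T = 25.73°C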